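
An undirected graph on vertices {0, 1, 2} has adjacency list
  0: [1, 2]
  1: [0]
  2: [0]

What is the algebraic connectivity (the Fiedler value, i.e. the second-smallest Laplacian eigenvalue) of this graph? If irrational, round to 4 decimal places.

1

Reading degrees in the order [0, 1, 2] gives [2, 1, 1]; set D = diag(2, 1, 1) and form L = D - A. The smallest Laplacian eigenvalue is always 0. The next one, lambda_2 = 1, measures how hard the graph is to disconnect: larger values mean better connectivity. The largest eigenvalue, 3, is at most the vertex count 3. The eigenvalues sum to 4, which equals trace(L) = 2|E|.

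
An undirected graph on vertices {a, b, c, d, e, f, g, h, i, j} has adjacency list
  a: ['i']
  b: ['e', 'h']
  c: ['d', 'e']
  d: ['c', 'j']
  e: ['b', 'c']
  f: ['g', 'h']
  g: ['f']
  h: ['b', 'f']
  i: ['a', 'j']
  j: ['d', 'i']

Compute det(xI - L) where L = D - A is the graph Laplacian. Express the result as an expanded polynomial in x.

With the vertex order [a, b, c, d, e, f, g, h, i, j], the degrees are [1, 2, 2, 2, 2, 2, 1, 2, 2, 2], giving D = diag(1, 2, 2, 2, 2, 2, 1, 2, 2, 2) and L = D - A. Computing det(xI - L) by cofactor expansion (or equivalently via sum-over-permutations) gives x^10 - 18x^9 + 136x^8 - 560x^7 + 1365x^6 - 2002x^5 + 1716x^4 - 792x^3 + 165x^2 - 10x. The constant term is 0 because L is singular (the all-ones vector lies in its kernel). There is one zero in the spectrum, matching the 1 component. The largest eigenvalue, 3.9021, is at most the vertex count 10.

x^10 - 18x^9 + 136x^8 - 560x^7 + 1365x^6 - 2002x^5 + 1716x^4 - 792x^3 + 165x^2 - 10x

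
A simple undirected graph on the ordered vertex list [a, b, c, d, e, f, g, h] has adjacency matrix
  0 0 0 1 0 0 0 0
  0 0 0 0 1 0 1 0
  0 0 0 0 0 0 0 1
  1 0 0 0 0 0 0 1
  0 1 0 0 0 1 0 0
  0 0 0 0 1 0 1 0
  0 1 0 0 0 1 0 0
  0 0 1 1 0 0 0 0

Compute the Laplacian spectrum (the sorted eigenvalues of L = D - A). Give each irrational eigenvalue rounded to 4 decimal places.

[0, 0, 0.5858, 2, 2, 2, 3.4142, 4]

Each diagonal entry of L is the vertex degree and each off-diagonal entry is -1 where an edge is present, 0 otherwise; in the order [a, b, c, d, e, f, g, h] the diagonal is [1, 2, 1, 2, 2, 2, 2, 2]. The multiplicity of 0 as a Laplacian eigenvalue equals the number of connected components. The 2 zero eigenvalues correspond to the 2 connected components. The eigenvalues sum to 14, which equals trace(L) = 2|E|.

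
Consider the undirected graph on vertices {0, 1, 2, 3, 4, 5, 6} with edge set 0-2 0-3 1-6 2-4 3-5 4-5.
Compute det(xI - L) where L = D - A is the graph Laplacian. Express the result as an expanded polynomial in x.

x^7 - 12x^6 + 55x^5 - 120x^4 + 125x^3 - 50x^2

Each diagonal entry of L is the vertex degree and each off-diagonal entry is -1 where an edge is present, 0 otherwise; in the order [0, 1, 2, 3, 4, 5, 6] the diagonal is [2, 1, 2, 2, 2, 2, 1]. Computing det(xI - L) by cofactor expansion (or equivalently via sum-over-permutations) gives x^7 - 12x^6 + 55x^5 - 120x^4 + 125x^3 - 50x^2. The coefficient of x^6 equals -trace(L) = -12, matching the sum of degrees. The largest eigenvalue, 3.6180, is at most the vertex count 7.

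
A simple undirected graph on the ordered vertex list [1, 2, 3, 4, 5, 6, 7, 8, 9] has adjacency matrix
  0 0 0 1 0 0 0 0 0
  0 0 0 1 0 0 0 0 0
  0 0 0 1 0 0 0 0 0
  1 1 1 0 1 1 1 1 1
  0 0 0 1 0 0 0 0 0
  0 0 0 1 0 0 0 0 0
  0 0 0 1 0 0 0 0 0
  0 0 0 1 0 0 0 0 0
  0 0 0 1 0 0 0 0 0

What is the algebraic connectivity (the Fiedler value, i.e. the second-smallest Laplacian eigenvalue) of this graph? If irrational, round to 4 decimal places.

1

With the vertex order [1, 2, 3, 4, 5, 6, 7, 8, 9], the degrees are [1, 1, 1, 8, 1, 1, 1, 1, 1], giving D = diag(1, 1, 1, 8, 1, 1, 1, 1, 1) and L = D - A. The sorted Laplacian eigenvalues are [0, 1, 1, 1, 1, 1, 1, 1, 9]; the algebraic connectivity is the second entry, 1. By the matrix-tree theorem the graph has (1/9) * product of the nonzero eigenvalues = 1 spanning tree. There is one zero in the spectrum, matching the 1 component.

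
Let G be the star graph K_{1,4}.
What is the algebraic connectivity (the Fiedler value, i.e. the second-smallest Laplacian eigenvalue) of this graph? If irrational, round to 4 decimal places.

The graph has 5 vertices and degree multiset [4, 1, 1, 1, 1]; D is the diagonal matrix of degrees and L = D - A. Computing the eigenvalues of L and sorting gives [0, 1, 1, 1, 5]. The Fiedler value lambda_2 = 1 is strictly positive, so the graph is connected. The eigenvalues sum to 8, which equals trace(L) = 2|E|. There is one zero in the spectrum, matching the 1 component.

1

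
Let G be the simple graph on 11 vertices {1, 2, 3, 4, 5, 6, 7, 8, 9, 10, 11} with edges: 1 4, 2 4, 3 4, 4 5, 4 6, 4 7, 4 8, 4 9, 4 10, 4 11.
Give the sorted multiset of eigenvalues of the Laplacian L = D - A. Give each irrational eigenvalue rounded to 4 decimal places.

[0, 1, 1, 1, 1, 1, 1, 1, 1, 1, 11]

With the vertex order [1, 2, 3, 4, 5, 6, 7, 8, 9, 10, 11], the degrees are [1, 1, 1, 10, 1, 1, 1, 1, 1, 1, 1], giving D = diag(1, 1, 1, 10, 1, 1, 1, 1, 1, 1, 1) and L = D - A. The multiplicity of 0 as a Laplacian eigenvalue equals the number of connected components. The single zero eigenvalue shows the graph is connected. There is one zero in the spectrum, matching the 1 component.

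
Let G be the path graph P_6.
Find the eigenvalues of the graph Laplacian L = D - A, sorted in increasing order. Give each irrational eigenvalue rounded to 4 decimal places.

The graph has 6 vertices and degree multiset [2, 2, 2, 2, 1, 1]; D is the diagonal matrix of degrees and L = D - A. Since every row of L sums to 0, the all-ones vector is in the kernel and 0 is an eigenvalue. The largest eigenvalue, 3.7321, is at most the vertex count 6. The eigenvalues sum to 10, which equals trace(L) = 2|E|.

[0, 0.2679, 1, 2, 3, 3.7321]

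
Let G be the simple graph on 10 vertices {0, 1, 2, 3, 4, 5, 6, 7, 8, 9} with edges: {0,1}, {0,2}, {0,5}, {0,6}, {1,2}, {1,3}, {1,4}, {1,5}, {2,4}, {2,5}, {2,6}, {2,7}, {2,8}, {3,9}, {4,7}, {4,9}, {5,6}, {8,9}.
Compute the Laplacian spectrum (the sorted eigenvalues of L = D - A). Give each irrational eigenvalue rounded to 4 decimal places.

Each diagonal entry of L is the vertex degree and each off-diagonal entry is -1 where an edge is present, 0 otherwise; in the order [0, 1, 2, 3, 4, 5, 6, 7, 8, 9] the diagonal is [4, 5, 7, 2, 4, 4, 3, 2, 2, 3]. Diagonalising L (or applying a numerical eigensolver to the 10x10 matrix) gives the spectrum above. The single zero eigenvalue shows the graph is connected. There is one zero in the spectrum, matching the 1 component.

[0, 1.1080, 1.5582, 1.8128, 3.4772, 3.7074, 4.7440, 5, 6.5062, 8.0861]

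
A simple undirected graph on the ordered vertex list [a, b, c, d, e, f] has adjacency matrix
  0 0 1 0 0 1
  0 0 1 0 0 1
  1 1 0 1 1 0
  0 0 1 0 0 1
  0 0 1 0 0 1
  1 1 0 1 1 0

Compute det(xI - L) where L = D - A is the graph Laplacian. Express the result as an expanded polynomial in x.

x^6 - 16x^5 + 96x^4 - 272x^3 + 368x^2 - 192x

Each diagonal entry of L is the vertex degree and each off-diagonal entry is -1 where an edge is present, 0 otherwise; in the order [a, b, c, d, e, f] the diagonal is [2, 2, 4, 2, 2, 4]. The eigenvalues of L are [0, 2, 2, 2, 4, 6]; the characteristic polynomial is the product of (x - lambda_i), which multiplies out to x^6 - 16x^5 + 96x^4 - 272x^3 + 368x^2 - 192x. The coefficient of x^5 equals -trace(L) = -16, matching the sum of degrees. By the matrix-tree theorem the graph has (1/6) * product of the nonzero eigenvalues = 32 spanning trees.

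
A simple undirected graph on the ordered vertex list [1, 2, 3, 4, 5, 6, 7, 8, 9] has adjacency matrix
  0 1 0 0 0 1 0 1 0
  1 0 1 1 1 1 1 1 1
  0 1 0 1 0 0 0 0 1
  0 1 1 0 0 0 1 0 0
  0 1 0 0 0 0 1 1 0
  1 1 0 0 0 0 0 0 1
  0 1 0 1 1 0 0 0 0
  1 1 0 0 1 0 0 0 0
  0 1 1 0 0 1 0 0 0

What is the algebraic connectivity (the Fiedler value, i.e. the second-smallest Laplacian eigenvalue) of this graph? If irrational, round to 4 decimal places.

Reading degrees in the order [1, 2, 3, 4, 5, 6, 7, 8, 9] gives [3, 8, 3, 3, 3, 3, 3, 3, 3]; set D = diag(3, 8, 3, 3, 3, 3, 3, 3, 3) and form L = D - A. The sorted Laplacian eigenvalues are [0, 1.5858, 1.5858, 3, 3, 4.4142, 4.4142, 5, 9]; the algebraic connectivity is the second entry, 1.5858. The eigenvalues sum to 32, which equals trace(L) = 2|E|. There is one zero in the spectrum, matching the 1 component.

1.5858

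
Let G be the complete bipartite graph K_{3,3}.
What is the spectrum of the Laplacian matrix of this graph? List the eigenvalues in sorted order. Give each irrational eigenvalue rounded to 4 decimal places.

The graph has 6 vertices and degree multiset [3, 3, 3, 3, 3, 3]; D is the diagonal matrix of degrees and L = D - A. L is symmetric positive semidefinite, so every eigenvalue is real and nonnegative. The eigenvalues sum to 18, which equals trace(L) = 2|E|. By the matrix-tree theorem the graph has (1/6) * product of the nonzero eigenvalues = 81 spanning trees.

[0, 3, 3, 3, 3, 6]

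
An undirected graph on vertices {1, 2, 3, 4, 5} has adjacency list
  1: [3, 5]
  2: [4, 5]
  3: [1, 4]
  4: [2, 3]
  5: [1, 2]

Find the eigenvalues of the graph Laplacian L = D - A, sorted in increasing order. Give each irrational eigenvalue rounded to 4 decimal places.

[0, 1.3820, 1.3820, 3.6180, 3.6180]

Reading degrees in the order [1, 2, 3, 4, 5] gives [2, 2, 2, 2, 2]; set D = diag(2, 2, 2, 2, 2) and form L = D - A. L is symmetric positive semidefinite, so every eigenvalue is real and nonnegative. The single zero eigenvalue shows the graph is connected. By the matrix-tree theorem the graph has (1/5) * product of the nonzero eigenvalues = 5 spanning trees. There is one zero in the spectrum, matching the 1 component.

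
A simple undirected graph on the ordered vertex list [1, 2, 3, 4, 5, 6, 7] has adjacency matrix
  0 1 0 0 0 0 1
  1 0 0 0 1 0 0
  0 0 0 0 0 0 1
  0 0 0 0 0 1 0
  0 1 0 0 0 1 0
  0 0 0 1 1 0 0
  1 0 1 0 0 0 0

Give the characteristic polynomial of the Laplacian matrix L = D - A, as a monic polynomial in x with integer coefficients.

x^7 - 12x^6 + 55x^5 - 120x^4 + 126x^3 - 56x^2 + 7x

With the vertex order [1, 2, 3, 4, 5, 6, 7], the degrees are [2, 2, 1, 1, 2, 2, 2], giving D = diag(2, 2, 1, 1, 2, 2, 2) and L = D - A. L has integer entries, so p(x) = det(xI - L) has integer coefficients. Expanding the determinant yields x^7 - 12x^6 + 55x^5 - 120x^4 + 126x^3 - 56x^2 + 7x. The constant term is 0 because L is singular (the all-ones vector lies in its kernel). The eigenvalues sum to 12, which equals trace(L) = 2|E|. There is one zero in the spectrum, matching the 1 component.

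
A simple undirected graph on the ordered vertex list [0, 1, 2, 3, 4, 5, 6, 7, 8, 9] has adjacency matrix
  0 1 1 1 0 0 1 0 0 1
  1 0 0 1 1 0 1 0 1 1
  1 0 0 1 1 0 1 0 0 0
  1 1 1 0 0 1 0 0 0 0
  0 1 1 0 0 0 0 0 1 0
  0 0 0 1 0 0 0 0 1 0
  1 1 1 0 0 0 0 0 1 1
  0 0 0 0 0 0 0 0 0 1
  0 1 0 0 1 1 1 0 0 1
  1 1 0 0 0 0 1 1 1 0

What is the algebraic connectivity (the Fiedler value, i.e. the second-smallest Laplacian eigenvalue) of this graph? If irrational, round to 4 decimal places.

0.8465

Reading degrees in the order [0, 1, 2, 3, 4, 5, 6, 7, 8, 9] gives [5, 6, 4, 4, 3, 2, 5, 1, 5, 5]; set D = diag(5, 6, 4, 4, 3, 2, 5, 1, 5, 5) and form L = D - A. The smallest Laplacian eigenvalue is always 0. The next one, lambda_2 = 0.8465, measures how hard the graph is to disconnect: larger values mean better connectivity. By the matrix-tree theorem the graph has (1/10) * product of the nonzero eigenvalues = 12808 spanning trees.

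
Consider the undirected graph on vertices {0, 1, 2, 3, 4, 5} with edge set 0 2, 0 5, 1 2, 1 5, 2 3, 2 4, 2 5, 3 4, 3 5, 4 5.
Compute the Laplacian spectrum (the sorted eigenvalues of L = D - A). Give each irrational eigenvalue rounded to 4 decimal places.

Reading degrees in the order [0, 1, 2, 3, 4, 5] gives [2, 2, 5, 3, 3, 5]; set D = diag(2, 2, 5, 3, 3, 5) and form L = D - A. Diagonalising L (or applying a numerical eigensolver to the 6x6 matrix) gives the spectrum above. The single zero eigenvalue shows the graph is connected. By the matrix-tree theorem the graph has (1/6) * product of the nonzero eigenvalues = 96 spanning trees. There is one zero in the spectrum, matching the 1 component.

[0, 2, 2, 4, 6, 6]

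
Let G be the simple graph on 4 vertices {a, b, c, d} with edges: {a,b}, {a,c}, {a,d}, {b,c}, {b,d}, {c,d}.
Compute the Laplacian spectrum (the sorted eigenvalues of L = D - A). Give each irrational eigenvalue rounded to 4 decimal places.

Each diagonal entry of L is the vertex degree and each off-diagonal entry is -1 where an edge is present, 0 otherwise; in the order [a, b, c, d] the diagonal is [3, 3, 3, 3]. The multiplicity of 0 as a Laplacian eigenvalue equals the number of connected components. The single zero eigenvalue shows the graph is connected. The eigenvalues sum to 12, which equals trace(L) = 2|E|. There is one zero in the spectrum, matching the 1 component.

[0, 4, 4, 4]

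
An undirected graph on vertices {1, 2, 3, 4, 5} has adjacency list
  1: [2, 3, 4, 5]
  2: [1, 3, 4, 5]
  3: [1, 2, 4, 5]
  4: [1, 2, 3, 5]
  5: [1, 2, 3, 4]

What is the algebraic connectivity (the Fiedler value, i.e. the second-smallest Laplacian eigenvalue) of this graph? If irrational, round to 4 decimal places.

5

With the vertex order [1, 2, 3, 4, 5], the degrees are [4, 4, 4, 4, 4], giving D = diag(4, 4, 4, 4, 4) and L = D - A. The sorted Laplacian eigenvalues are [0, 5, 5, 5, 5]; the algebraic connectivity is the second entry, 5.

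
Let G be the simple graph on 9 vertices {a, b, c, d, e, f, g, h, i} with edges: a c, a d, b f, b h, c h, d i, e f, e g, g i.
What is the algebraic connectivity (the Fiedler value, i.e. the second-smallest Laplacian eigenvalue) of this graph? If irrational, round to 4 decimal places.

Reading degrees in the order [a, b, c, d, e, f, g, h, i] gives [2, 2, 2, 2, 2, 2, 2, 2, 2]; set D = diag(2, 2, 2, 2, 2, 2, 2, 2, 2) and form L = D - A. Computing the eigenvalues of L and sorting gives [0, 0.4679, 0.4679, 1.6527, 1.6527, 3, 3, 3.8794, 3.8794]. The Fiedler value lambda_2 = 0.4679 is strictly positive, so the graph is connected. By the matrix-tree theorem the graph has (1/9) * product of the nonzero eigenvalues = 9 spanning trees.

0.4679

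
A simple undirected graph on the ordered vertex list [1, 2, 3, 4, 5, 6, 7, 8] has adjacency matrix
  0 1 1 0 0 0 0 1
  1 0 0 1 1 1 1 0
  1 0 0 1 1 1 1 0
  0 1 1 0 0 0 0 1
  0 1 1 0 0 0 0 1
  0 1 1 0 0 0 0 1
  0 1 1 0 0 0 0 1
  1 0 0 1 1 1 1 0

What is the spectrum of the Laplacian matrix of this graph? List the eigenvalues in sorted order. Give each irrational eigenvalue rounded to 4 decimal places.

[0, 3, 3, 3, 3, 5, 5, 8]

Each diagonal entry of L is the vertex degree and each off-diagonal entry is -1 where an edge is present, 0 otherwise; in the order [1, 2, 3, 4, 5, 6, 7, 8] the diagonal is [3, 5, 5, 3, 3, 3, 3, 5]. L is symmetric positive semidefinite, so every eigenvalue is real and nonnegative. The single zero eigenvalue shows the graph is connected. The eigenvalues sum to 30, which equals trace(L) = 2|E|. By the matrix-tree theorem the graph has (1/8) * product of the nonzero eigenvalues = 2025 spanning trees.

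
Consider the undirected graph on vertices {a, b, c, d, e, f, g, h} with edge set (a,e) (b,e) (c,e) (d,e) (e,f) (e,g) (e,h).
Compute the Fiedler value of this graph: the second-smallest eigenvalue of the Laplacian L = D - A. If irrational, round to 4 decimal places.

1

Each diagonal entry of L is the vertex degree and each off-diagonal entry is -1 where an edge is present, 0 otherwise; in the order [a, b, c, d, e, f, g, h] the diagonal is [1, 1, 1, 1, 7, 1, 1, 1]. The smallest Laplacian eigenvalue is always 0. The next one, lambda_2 = 1, measures how hard the graph is to disconnect: larger values mean better connectivity. The largest eigenvalue, 8, is at most the vertex count 8.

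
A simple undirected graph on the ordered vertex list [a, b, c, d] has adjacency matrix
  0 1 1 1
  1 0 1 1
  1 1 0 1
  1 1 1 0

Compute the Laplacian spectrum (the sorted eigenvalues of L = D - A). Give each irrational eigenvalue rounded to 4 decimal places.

[0, 4, 4, 4]

Each diagonal entry of L is the vertex degree and each off-diagonal entry is -1 where an edge is present, 0 otherwise; in the order [a, b, c, d] the diagonal is [3, 3, 3, 3]. L is symmetric positive semidefinite, so every eigenvalue is real and nonnegative. The single zero eigenvalue shows the graph is connected. The eigenvalues sum to 12, which equals trace(L) = 2|E|. There is one zero in the spectrum, matching the 1 component.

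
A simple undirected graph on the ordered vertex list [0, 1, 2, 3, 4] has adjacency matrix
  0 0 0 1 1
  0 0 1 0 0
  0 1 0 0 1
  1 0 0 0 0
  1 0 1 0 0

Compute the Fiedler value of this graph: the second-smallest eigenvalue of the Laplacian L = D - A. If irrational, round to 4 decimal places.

Reading degrees in the order [0, 1, 2, 3, 4] gives [2, 1, 2, 1, 2]; set D = diag(2, 1, 2, 1, 2) and form L = D - A. Computing the eigenvalues of L and sorting gives [0, 0.3820, 1.3820, 2.6180, 3.6180]. The Fiedler value lambda_2 = 0.3820 is strictly positive, so the graph is connected. There is one zero in the spectrum, matching the 1 component. By the matrix-tree theorem the graph has (1/5) * product of the nonzero eigenvalues = 1 spanning tree.

0.3820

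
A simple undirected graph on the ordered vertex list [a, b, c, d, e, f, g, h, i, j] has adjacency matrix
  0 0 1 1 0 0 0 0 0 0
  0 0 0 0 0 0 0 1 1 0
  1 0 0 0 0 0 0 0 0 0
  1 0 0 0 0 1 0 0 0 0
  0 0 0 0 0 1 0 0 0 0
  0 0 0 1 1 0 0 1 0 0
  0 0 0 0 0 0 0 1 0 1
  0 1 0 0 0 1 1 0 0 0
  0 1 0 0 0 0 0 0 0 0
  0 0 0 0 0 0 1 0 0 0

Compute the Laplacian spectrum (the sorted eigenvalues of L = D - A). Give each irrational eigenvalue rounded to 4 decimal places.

With the vertex order [a, b, c, d, e, f, g, h, i, j], the degrees are [2, 2, 1, 2, 1, 3, 2, 3, 1, 1], giving D = diag(2, 2, 1, 2, 1, 3, 2, 3, 1, 1) and L = D - A. The multiplicity of 0 as a Laplacian eigenvalue equals the number of connected components. By the matrix-tree theorem the graph has (1/10) * product of the nonzero eigenvalues = 1 spanning tree.

[0, 0.1700, 0.3820, 0.5078, 1.3820, 1.6959, 2.6180, 2.8758, 3.6180, 4.7505]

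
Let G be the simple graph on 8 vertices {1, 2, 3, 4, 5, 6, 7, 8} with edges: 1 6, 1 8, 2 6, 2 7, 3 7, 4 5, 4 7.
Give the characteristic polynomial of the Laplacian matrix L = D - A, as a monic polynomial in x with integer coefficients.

Reading degrees in the order [1, 2, 3, 4, 5, 6, 7, 8] gives [2, 2, 1, 2, 1, 2, 3, 1]; set D = diag(2, 2, 1, 2, 1, 2, 3, 1) and form L = D - A. L has integer entries, so p(x) = det(xI - L) has integer coefficients. Expanding the determinant yields x^8 - 14x^7 + 77x^6 - 212x^5 + 308x^4 - 228x^3 + 76x^2 - 8x. The coefficient of x^7 equals -trace(L) = -14, matching the sum of degrees. The eigenvalues sum to 14, which equals trace(L) = 2|E|. The largest eigenvalue, 4.3429, is at most the vertex count 8.

x^8 - 14x^7 + 77x^6 - 212x^5 + 308x^4 - 228x^3 + 76x^2 - 8x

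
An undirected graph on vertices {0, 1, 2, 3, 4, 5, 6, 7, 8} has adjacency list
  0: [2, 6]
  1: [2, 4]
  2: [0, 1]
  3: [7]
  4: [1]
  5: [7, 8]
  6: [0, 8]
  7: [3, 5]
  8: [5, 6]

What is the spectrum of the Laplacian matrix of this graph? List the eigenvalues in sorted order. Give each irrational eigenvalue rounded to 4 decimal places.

With the vertex order [0, 1, 2, 3, 4, 5, 6, 7, 8], the degrees are [2, 2, 2, 1, 1, 2, 2, 2, 2], giving D = diag(2, 2, 2, 1, 1, 2, 2, 2, 2) and L = D - A. The multiplicity of 0 as a Laplacian eigenvalue equals the number of connected components.

[0, 0.1206, 0.4679, 1, 1.6527, 2.3473, 3, 3.5321, 3.8794]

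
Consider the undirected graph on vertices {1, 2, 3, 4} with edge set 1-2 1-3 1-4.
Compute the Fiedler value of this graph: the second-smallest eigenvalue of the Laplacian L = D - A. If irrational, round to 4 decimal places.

Reading degrees in the order [1, 2, 3, 4] gives [3, 1, 1, 1]; set D = diag(3, 1, 1, 1) and form L = D - A. The smallest Laplacian eigenvalue is always 0. The next one, lambda_2 = 1, measures how hard the graph is to disconnect: larger values mean better connectivity. The largest eigenvalue, 4, is at most the vertex count 4.

1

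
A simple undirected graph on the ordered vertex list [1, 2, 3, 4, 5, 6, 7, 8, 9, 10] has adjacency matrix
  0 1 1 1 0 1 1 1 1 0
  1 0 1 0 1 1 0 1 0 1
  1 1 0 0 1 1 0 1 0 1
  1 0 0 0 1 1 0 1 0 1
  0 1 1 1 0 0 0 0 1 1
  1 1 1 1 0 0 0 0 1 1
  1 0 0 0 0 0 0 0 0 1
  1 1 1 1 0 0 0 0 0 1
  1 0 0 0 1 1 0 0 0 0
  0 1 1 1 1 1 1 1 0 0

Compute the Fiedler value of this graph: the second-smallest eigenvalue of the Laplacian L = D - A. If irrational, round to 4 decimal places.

Each diagonal entry of L is the vertex degree and each off-diagonal entry is -1 where an edge is present, 0 otherwise; in the order [1, 2, 3, 4, 5, 6, 7, 8, 9, 10] the diagonal is [7, 6, 6, 5, 5, 6, 2, 5, 3, 7]. Computing the eigenvalues of L and sorting gives [0, 1.9313, 2.8817, 4.8851, 5, 5.6629, 7, 7.2068, 8.4371, 8.9950]. The Fiedler value lambda_2 = 1.9313 is strictly positive, so the graph is connected. By the matrix-tree theorem the graph has (1/10) * product of the nonzero eigenvalues = 294735 spanning trees.

1.9313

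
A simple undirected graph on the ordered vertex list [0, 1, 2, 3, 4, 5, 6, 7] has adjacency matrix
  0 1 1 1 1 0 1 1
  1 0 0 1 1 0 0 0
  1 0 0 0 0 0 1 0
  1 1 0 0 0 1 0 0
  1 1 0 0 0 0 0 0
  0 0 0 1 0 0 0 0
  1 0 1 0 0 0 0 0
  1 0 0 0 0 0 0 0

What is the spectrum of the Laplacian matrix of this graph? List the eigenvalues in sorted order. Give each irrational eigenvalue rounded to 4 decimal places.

[0, 0.6176, 1, 1.2179, 2.7831, 3, 4.3451, 7.0363]

With the vertex order [0, 1, 2, 3, 4, 5, 6, 7], the degrees are [6, 3, 2, 3, 2, 1, 2, 1], giving D = diag(6, 3, 2, 3, 2, 1, 2, 1) and L = D - A. Since every row of L sums to 0, the all-ones vector is in the kernel and 0 is an eigenvalue. The single zero eigenvalue shows the graph is connected. The largest eigenvalue, 7.0363, is at most the vertex count 8.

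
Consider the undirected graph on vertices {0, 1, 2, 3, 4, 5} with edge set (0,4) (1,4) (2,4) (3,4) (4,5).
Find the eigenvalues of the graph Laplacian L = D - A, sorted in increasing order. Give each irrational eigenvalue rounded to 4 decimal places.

With the vertex order [0, 1, 2, 3, 4, 5], the degrees are [1, 1, 1, 1, 5, 1], giving D = diag(1, 1, 1, 1, 5, 1) and L = D - A. L is symmetric positive semidefinite, so every eigenvalue is real and nonnegative. The largest eigenvalue, 6, is at most the vertex count 6.

[0, 1, 1, 1, 1, 6]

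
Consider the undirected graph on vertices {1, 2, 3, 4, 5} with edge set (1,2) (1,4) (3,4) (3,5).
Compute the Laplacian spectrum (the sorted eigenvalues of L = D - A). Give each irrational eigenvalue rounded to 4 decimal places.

[0, 0.3820, 1.3820, 2.6180, 3.6180]

Reading degrees in the order [1, 2, 3, 4, 5] gives [2, 1, 2, 2, 1]; set D = diag(2, 1, 2, 2, 1) and form L = D - A. Diagonalising L (or applying a numerical eigensolver to the 5x5 matrix) gives the spectrum above.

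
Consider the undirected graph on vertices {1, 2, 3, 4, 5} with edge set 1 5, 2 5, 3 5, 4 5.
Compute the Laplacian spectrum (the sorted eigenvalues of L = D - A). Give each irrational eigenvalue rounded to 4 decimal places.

[0, 1, 1, 1, 5]

Reading degrees in the order [1, 2, 3, 4, 5] gives [1, 1, 1, 1, 4]; set D = diag(1, 1, 1, 1, 4) and form L = D - A. L is symmetric positive semidefinite, so every eigenvalue is real and nonnegative. The single zero eigenvalue shows the graph is connected. By the matrix-tree theorem the graph has (1/5) * product of the nonzero eigenvalues = 1 spanning tree.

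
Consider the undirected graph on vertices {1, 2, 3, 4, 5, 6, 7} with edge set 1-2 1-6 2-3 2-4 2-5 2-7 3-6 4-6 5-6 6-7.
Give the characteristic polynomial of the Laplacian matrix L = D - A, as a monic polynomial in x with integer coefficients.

x^7 - 20x^6 + 155x^5 - 600x^4 + 1240x^3 - 1312x^2 + 560x

Each diagonal entry of L is the vertex degree and each off-diagonal entry is -1 where an edge is present, 0 otherwise; in the order [1, 2, 3, 4, 5, 6, 7] the diagonal is [2, 5, 2, 2, 2, 5, 2]. The eigenvalues of L are [0, 2, 2, 2, 2, 5, 7]; the characteristic polynomial is the product of (x - lambda_i), which multiplies out to x^7 - 20x^6 + 155x^5 - 600x^4 + 1240x^3 - 1312x^2 + 560x. Since p(0) = det(-L) = 0, x divides p(x). By the matrix-tree theorem the graph has (1/7) * product of the nonzero eigenvalues = 80 spanning trees.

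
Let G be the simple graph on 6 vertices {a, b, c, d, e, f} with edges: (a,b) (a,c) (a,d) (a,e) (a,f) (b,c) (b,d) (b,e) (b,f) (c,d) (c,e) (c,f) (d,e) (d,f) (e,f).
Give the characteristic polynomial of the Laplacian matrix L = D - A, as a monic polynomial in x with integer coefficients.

Reading degrees in the order [a, b, c, d, e, f] gives [5, 5, 5, 5, 5, 5]; set D = diag(5, 5, 5, 5, 5, 5) and form L = D - A. L has integer entries, so p(x) = det(xI - L) has integer coefficients. Expanding the determinant yields x^6 - 30x^5 + 360x^4 - 2160x^3 + 6480x^2 - 7776x. Since p(0) = det(-L) = 0, x divides p(x). The largest eigenvalue, 6, is at most the vertex count 6.

x^6 - 30x^5 + 360x^4 - 2160x^3 + 6480x^2 - 7776x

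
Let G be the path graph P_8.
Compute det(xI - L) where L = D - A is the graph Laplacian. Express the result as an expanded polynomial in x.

x^8 - 14x^7 + 78x^6 - 220x^5 + 330x^4 - 252x^3 + 84x^2 - 8x

The graph has 8 vertices and degree multiset [2, 2, 2, 2, 2, 2, 1, 1]; D is the diagonal matrix of degrees and L = D - A. Computing det(xI - L) by cofactor expansion (or equivalently via sum-over-permutations) gives x^8 - 14x^7 + 78x^6 - 220x^5 + 330x^4 - 252x^3 + 84x^2 - 8x. The coefficient of x^7 equals -trace(L) = -14, matching the sum of degrees.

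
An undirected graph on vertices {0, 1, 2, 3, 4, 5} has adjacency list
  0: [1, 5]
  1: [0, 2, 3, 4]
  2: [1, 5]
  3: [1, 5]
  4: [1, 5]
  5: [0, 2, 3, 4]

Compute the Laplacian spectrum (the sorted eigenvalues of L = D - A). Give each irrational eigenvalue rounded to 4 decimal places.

Reading degrees in the order [0, 1, 2, 3, 4, 5] gives [2, 4, 2, 2, 2, 4]; set D = diag(2, 4, 2, 2, 2, 4) and form L = D - A. L is symmetric positive semidefinite, so every eigenvalue is real and nonnegative. The single zero eigenvalue shows the graph is connected. The largest eigenvalue, 6, is at most the vertex count 6. By the matrix-tree theorem the graph has (1/6) * product of the nonzero eigenvalues = 32 spanning trees.

[0, 2, 2, 2, 4, 6]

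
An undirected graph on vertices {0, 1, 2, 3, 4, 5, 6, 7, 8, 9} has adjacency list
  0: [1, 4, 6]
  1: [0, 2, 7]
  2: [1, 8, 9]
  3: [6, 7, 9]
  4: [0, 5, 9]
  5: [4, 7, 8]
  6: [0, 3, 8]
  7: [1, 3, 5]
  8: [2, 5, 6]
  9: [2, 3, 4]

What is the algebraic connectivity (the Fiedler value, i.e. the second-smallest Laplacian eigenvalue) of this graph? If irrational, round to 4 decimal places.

2

Each diagonal entry of L is the vertex degree and each off-diagonal entry is -1 where an edge is present, 0 otherwise; in the order [0, 1, 2, 3, 4, 5, 6, 7, 8, 9] the diagonal is [3, 3, 3, 3, 3, 3, 3, 3, 3, 3]. The sorted Laplacian eigenvalues are [0, 2, 2, 2, 2, 2, 5, 5, 5, 5]; the algebraic connectivity is the second entry, 2. The largest eigenvalue, 5, is at most the vertex count 10.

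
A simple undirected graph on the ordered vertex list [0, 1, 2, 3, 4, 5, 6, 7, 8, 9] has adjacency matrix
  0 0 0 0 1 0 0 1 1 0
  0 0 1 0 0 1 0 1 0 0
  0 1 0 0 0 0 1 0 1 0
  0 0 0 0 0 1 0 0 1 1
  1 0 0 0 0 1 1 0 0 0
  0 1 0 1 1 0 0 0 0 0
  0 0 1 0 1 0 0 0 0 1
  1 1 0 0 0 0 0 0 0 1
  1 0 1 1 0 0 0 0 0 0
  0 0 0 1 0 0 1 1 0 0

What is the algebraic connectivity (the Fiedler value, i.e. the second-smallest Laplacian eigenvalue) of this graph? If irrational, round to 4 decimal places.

With the vertex order [0, 1, 2, 3, 4, 5, 6, 7, 8, 9], the degrees are [3, 3, 3, 3, 3, 3, 3, 3, 3, 3], giving D = diag(3, 3, 3, 3, 3, 3, 3, 3, 3, 3) and L = D - A. The smallest Laplacian eigenvalue is always 0. The next one, lambda_2 = 2, measures how hard the graph is to disconnect: larger values mean better connectivity. There is one zero in the spectrum, matching the 1 component. The eigenvalues sum to 30, which equals trace(L) = 2|E|.

2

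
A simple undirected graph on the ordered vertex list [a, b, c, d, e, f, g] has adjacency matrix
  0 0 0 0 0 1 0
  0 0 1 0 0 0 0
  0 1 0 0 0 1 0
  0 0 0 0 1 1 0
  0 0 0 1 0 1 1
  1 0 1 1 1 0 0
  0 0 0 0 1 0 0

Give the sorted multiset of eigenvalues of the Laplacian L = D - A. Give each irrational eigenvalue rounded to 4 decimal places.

Reading degrees in the order [a, b, c, d, e, f, g] gives [1, 1, 2, 2, 3, 4, 1]; set D = diag(1, 1, 2, 2, 3, 4, 1) and form L = D - A. Diagonalising L (or applying a numerical eigensolver to the 7x7 matrix) gives the spectrum above.

[0, 0.4116, 0.7530, 1.4064, 2.4450, 3.8019, 5.1819]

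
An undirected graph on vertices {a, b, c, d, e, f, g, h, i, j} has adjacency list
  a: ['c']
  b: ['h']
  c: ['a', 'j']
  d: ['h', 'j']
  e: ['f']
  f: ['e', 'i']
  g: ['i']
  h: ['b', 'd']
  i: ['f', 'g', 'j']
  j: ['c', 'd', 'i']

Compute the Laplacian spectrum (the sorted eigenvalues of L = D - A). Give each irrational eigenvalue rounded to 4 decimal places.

[0, 0.1859, 0.2989, 0.6329, 1.1826, 2, 2.3183, 3.0437, 3.5861, 4.7517]

With the vertex order [a, b, c, d, e, f, g, h, i, j], the degrees are [1, 1, 2, 2, 1, 2, 1, 2, 3, 3], giving D = diag(1, 1, 2, 2, 1, 2, 1, 2, 3, 3) and L = D - A. The multiplicity of 0 as a Laplacian eigenvalue equals the number of connected components. The eigenvalues sum to 18, which equals trace(L) = 2|E|. There is one zero in the spectrum, matching the 1 component.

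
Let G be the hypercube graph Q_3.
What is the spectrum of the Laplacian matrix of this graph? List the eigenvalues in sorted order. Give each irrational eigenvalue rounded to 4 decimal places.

The graph has 8 vertices and degree multiset [3, 3, 3, 3, 3, 3, 3, 3]; D is the diagonal matrix of degrees and L = D - A. Diagonalising L (or applying a numerical eigensolver to the 8x8 matrix) gives the spectrum above. The single zero eigenvalue shows the graph is connected. There is one zero in the spectrum, matching the 1 component.

[0, 2, 2, 2, 4, 4, 4, 6]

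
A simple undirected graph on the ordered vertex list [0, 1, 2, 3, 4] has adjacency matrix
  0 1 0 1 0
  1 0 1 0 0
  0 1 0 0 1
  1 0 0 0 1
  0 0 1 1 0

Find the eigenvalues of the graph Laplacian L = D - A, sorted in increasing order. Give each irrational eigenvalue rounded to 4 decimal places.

With the vertex order [0, 1, 2, 3, 4], the degrees are [2, 2, 2, 2, 2], giving D = diag(2, 2, 2, 2, 2) and L = D - A. L is symmetric positive semidefinite, so every eigenvalue is real and nonnegative. The single zero eigenvalue shows the graph is connected. By the matrix-tree theorem the graph has (1/5) * product of the nonzero eigenvalues = 5 spanning trees.

[0, 1.3820, 1.3820, 3.6180, 3.6180]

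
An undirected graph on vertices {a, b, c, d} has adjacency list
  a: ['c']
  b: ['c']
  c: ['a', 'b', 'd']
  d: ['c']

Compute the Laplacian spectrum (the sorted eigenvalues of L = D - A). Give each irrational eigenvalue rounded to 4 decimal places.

[0, 1, 1, 4]

Each diagonal entry of L is the vertex degree and each off-diagonal entry is -1 where an edge is present, 0 otherwise; in the order [a, b, c, d] the diagonal is [1, 1, 3, 1]. The multiplicity of 0 as a Laplacian eigenvalue equals the number of connected components. The eigenvalues sum to 6, which equals trace(L) = 2|E|. The largest eigenvalue, 4, is at most the vertex count 4.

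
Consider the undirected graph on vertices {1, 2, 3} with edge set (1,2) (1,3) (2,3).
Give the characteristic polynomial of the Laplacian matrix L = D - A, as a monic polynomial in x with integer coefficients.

x^3 - 6x^2 + 9x

With the vertex order [1, 2, 3], the degrees are [2, 2, 2], giving D = diag(2, 2, 2) and L = D - A. The eigenvalues of L are [0, 3, 3]; the characteristic polynomial is the product of (x - lambda_i), which multiplies out to x^3 - 6x^2 + 9x. The constant term is 0 because L is singular (the all-ones vector lies in its kernel). The largest eigenvalue, 3, is at most the vertex count 3.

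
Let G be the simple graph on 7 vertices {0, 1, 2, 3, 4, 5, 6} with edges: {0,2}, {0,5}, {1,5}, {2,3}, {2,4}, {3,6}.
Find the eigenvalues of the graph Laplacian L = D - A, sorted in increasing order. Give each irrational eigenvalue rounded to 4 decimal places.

[0, 0.2603, 0.6262, 1.4055, 2.2742, 3.0996, 4.3342]

Reading degrees in the order [0, 1, 2, 3, 4, 5, 6] gives [2, 1, 3, 2, 1, 2, 1]; set D = diag(2, 1, 3, 2, 1, 2, 1) and form L = D - A. L is symmetric positive semidefinite, so every eigenvalue is real and nonnegative. The single zero eigenvalue shows the graph is connected. By the matrix-tree theorem the graph has (1/7) * product of the nonzero eigenvalues = 1 spanning tree. There is one zero in the spectrum, matching the 1 component.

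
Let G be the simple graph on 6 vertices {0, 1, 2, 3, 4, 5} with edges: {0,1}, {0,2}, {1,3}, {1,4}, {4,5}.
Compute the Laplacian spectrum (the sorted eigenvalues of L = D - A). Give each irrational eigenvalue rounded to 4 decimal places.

With the vertex order [0, 1, 2, 3, 4, 5], the degrees are [2, 3, 1, 1, 2, 1], giving D = diag(2, 3, 1, 1, 2, 1) and L = D - A. L is symmetric positive semidefinite, so every eigenvalue is real and nonnegative. The single zero eigenvalue shows the graph is connected.

[0, 0.3820, 0.6972, 2, 2.6180, 4.3028]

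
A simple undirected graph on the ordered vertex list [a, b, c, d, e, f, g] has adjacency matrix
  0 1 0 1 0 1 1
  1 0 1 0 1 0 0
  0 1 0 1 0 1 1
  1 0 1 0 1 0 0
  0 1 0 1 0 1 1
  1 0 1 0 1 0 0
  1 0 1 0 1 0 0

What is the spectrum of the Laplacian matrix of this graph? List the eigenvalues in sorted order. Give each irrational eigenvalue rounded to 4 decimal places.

[0, 3, 3, 3, 4, 4, 7]

Reading degrees in the order [a, b, c, d, e, f, g] gives [4, 3, 4, 3, 4, 3, 3]; set D = diag(4, 3, 4, 3, 4, 3, 3) and form L = D - A. The multiplicity of 0 as a Laplacian eigenvalue equals the number of connected components.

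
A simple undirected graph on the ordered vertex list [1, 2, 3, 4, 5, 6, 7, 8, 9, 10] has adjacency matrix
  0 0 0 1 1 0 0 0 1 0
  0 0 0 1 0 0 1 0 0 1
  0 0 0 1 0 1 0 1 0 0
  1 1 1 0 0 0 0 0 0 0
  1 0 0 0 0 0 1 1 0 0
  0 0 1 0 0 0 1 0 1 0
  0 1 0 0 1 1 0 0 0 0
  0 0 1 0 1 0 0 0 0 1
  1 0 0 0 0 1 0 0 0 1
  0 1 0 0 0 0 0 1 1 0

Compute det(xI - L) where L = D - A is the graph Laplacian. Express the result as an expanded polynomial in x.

x^10 - 30x^9 + 390x^8 - 2880x^7 + 13305x^6 - 39882x^5 + 77640x^4 - 94800x^3 + 66000x^2 - 20000x

Each diagonal entry of L is the vertex degree and each off-diagonal entry is -1 where an edge is present, 0 otherwise; in the order [1, 2, 3, 4, 5, 6, 7, 8, 9, 10] the diagonal is [3, 3, 3, 3, 3, 3, 3, 3, 3, 3]. Computing det(xI - L) by cofactor expansion (or equivalently via sum-over-permutations) gives x^10 - 30x^9 + 390x^8 - 2880x^7 + 13305x^6 - 39882x^5 + 77640x^4 - 94800x^3 + 66000x^2 - 20000x. The constant term is 0 because L is singular (the all-ones vector lies in its kernel).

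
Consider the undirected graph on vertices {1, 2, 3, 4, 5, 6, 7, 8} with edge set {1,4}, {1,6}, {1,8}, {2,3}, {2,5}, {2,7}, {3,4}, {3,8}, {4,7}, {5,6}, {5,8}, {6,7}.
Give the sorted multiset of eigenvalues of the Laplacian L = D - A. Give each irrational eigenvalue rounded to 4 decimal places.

Each diagonal entry of L is the vertex degree and each off-diagonal entry is -1 where an edge is present, 0 otherwise; in the order [1, 2, 3, 4, 5, 6, 7, 8] the diagonal is [3, 3, 3, 3, 3, 3, 3, 3]. Since every row of L sums to 0, the all-ones vector is in the kernel and 0 is an eigenvalue. By the matrix-tree theorem the graph has (1/8) * product of the nonzero eigenvalues = 384 spanning trees.

[0, 2, 2, 2, 4, 4, 4, 6]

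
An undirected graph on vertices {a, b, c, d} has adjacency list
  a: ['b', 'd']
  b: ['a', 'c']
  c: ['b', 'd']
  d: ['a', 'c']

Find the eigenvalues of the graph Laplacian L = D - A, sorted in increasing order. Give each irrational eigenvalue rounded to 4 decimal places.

[0, 2, 2, 4]

Each diagonal entry of L is the vertex degree and each off-diagonal entry is -1 where an edge is present, 0 otherwise; in the order [a, b, c, d] the diagonal is [2, 2, 2, 2]. L is symmetric positive semidefinite, so every eigenvalue is real and nonnegative. The single zero eigenvalue shows the graph is connected. There is one zero in the spectrum, matching the 1 component. By the matrix-tree theorem the graph has (1/4) * product of the nonzero eigenvalues = 4 spanning trees.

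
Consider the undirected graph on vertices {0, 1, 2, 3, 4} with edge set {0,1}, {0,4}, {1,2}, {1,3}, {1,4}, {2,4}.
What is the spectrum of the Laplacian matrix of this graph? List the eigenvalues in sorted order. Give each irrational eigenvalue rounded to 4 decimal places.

Reading degrees in the order [0, 1, 2, 3, 4] gives [2, 4, 2, 1, 3]; set D = diag(2, 4, 2, 1, 3) and form L = D - A. Diagonalising L (or applying a numerical eigensolver to the 5x5 matrix) gives the spectrum above. The single zero eigenvalue shows the graph is connected. There is one zero in the spectrum, matching the 1 component. The eigenvalues sum to 12, which equals trace(L) = 2|E|.

[0, 1, 2, 4, 5]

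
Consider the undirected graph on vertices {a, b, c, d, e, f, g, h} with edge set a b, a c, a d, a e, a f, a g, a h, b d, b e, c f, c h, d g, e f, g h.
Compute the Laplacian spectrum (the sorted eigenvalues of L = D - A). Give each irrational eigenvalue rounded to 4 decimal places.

With the vertex order [a, b, c, d, e, f, g, h], the degrees are [7, 3, 3, 3, 3, 3, 3, 3], giving D = diag(7, 3, 3, 3, 3, 3, 3, 3) and L = D - A. L is symmetric positive semidefinite, so every eigenvalue is real and nonnegative. There is one zero in the spectrum, matching the 1 component.

[0, 1.7530, 1.7530, 3.4450, 3.4450, 4.8019, 4.8019, 8]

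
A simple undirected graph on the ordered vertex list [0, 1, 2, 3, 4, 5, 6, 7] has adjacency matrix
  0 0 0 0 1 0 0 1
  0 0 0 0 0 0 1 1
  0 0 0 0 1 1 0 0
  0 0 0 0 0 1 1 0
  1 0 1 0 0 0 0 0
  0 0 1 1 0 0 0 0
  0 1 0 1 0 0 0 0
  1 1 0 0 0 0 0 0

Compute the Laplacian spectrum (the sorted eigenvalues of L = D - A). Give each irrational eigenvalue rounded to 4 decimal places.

Reading degrees in the order [0, 1, 2, 3, 4, 5, 6, 7] gives [2, 2, 2, 2, 2, 2, 2, 2]; set D = diag(2, 2, 2, 2, 2, 2, 2, 2) and form L = D - A. The multiplicity of 0 as a Laplacian eigenvalue equals the number of connected components. The single zero eigenvalue shows the graph is connected. The largest eigenvalue, 4, is at most the vertex count 8.

[0, 0.5858, 0.5858, 2, 2, 3.4142, 3.4142, 4]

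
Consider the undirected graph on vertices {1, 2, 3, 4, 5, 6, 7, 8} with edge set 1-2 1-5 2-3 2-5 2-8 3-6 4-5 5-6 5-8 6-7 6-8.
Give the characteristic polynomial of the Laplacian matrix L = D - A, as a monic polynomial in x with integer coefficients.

x^8 - 22x^7 + 193x^6 - 866x^5 + 2125x^4 - 2832x^3 + 1890x^2 - 488x

Reading degrees in the order [1, 2, 3, 4, 5, 6, 7, 8] gives [2, 4, 2, 1, 5, 4, 1, 3]; set D = diag(2, 4, 2, 1, 5, 4, 1, 3) and form L = D - A. Computing det(xI - L) by cofactor expansion (or equivalently via sum-over-permutations) gives x^8 - 22x^7 + 193x^6 - 866x^5 + 2125x^4 - 2832x^3 + 1890x^2 - 488x. The constant term is 0 because L is singular (the all-ones vector lies in its kernel). By the matrix-tree theorem the graph has (1/8) * product of the nonzero eigenvalues = 61 spanning trees.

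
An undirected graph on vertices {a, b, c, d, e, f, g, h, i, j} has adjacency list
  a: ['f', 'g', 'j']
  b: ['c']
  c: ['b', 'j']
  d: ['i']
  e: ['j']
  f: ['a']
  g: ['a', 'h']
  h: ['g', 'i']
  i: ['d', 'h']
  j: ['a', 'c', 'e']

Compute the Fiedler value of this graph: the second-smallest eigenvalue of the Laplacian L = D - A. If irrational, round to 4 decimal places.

Each diagonal entry of L is the vertex degree and each off-diagonal entry is -1 where an edge is present, 0 otherwise; in the order [a, b, c, d, e, f, g, h, i, j] the diagonal is [3, 1, 2, 1, 1, 1, 2, 2, 2, 3]. The smallest Laplacian eigenvalue is always 0. The next one, lambda_2 = 0.1398, measures how hard the graph is to disconnect: larger values mean better connectivity. The eigenvalues sum to 18, which equals trace(L) = 2|E|. There is one zero in the spectrum, matching the 1 component.

0.1398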